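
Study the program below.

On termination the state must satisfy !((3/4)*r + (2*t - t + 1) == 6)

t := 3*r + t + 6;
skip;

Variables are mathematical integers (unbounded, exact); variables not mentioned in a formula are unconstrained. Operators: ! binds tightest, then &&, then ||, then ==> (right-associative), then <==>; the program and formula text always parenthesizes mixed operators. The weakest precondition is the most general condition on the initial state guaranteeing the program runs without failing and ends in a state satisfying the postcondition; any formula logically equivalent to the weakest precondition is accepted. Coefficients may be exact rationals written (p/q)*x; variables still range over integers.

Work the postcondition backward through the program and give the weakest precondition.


Working backward. After the program, the postcondition !((3/4)*r + (2*t - t + 1) == 6) must hold; in canonical form it is !((3/4)*r + t == 5).
Before skip: !((3/4)*r + t == 5)
Before t := 3*r + t + 6: !((15/4)*r + t == -1)
Answer: WP = !((15/4)*r + t == -1)


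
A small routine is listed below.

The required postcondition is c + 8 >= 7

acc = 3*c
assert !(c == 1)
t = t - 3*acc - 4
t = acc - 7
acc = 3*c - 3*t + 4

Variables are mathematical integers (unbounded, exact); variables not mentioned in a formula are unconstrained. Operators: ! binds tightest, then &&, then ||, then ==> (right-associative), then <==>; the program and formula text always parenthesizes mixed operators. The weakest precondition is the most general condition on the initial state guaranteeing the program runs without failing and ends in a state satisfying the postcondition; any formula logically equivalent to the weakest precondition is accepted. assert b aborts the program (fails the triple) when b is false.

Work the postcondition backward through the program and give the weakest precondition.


Working backward. After the program, the postcondition c + 8 >= 7 must hold; in canonical form it is c >= -1.
Before acc := 3*c - 3*t + 4: c >= -1
Before t := acc - 7: c >= -1
Before t := t - 3*acc - 4: c >= -1
Before assert !(c == 1): (!(c == 1)) && c >= -1
Before acc := 3*c: (!(c == 1)) && c >= -1
Answer: WP = (!(c == 1)) && c >= -1


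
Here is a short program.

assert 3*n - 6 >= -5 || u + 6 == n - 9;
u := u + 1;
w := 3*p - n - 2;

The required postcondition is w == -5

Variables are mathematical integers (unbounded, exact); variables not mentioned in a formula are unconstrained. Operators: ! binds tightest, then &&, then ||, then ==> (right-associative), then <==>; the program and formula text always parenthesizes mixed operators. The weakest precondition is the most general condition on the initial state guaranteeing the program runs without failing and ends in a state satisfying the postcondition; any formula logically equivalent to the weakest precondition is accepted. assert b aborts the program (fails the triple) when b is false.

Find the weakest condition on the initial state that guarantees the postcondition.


Working backward. After the program, w == -5 must hold.
Before w := 3*p - n - 2: 3*p == n - 3
Before u := u + 1: 3*p == n - 3
Before assert 3*n - 6 >= -5 || u + 6 == n - 9: (3*n >= 1 || u == n - 15) && 3*p == n - 3
Answer: WP = (3*n >= 1 || u == n - 15) && 3*p == n - 3


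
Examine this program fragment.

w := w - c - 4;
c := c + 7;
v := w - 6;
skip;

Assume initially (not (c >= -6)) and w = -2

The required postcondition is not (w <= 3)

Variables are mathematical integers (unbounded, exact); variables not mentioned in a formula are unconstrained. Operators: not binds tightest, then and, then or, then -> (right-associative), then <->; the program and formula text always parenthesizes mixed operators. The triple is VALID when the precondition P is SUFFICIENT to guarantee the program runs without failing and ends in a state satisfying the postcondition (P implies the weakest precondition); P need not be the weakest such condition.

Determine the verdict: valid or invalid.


Working backward. After the program, not (w <= 3) must hold.
Before skip: not (w <= 3)
Before v := w - 6: not (w <= 3)
Before c := c + 7: not (w <= 3)
Before w := w - c - 4: not (w <= c + 7)
The weakest precondition is not (w <= c + 7).
Check whether (not (c >= -6)) and w = -2 implies it.
Countermodel: at the initial state c = -9, w = -2, the precondition holds but the weakest precondition fails.
Answer: invalid


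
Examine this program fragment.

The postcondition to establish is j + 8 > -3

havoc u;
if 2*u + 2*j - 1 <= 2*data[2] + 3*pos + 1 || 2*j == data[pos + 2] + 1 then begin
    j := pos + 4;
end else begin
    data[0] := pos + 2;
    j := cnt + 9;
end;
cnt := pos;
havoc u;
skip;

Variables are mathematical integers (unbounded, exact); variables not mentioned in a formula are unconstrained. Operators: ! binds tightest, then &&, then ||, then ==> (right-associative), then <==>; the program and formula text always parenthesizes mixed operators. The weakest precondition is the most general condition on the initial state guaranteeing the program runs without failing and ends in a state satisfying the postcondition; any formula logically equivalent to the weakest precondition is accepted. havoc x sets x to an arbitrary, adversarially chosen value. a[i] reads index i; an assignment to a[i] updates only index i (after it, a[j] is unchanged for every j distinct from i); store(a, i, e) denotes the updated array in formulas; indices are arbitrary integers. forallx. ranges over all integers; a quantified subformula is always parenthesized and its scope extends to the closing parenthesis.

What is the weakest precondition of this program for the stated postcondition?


Working backward. After the program, the postcondition j + 8 > -3 must hold; in canonical form it is j > -11.
Before skip: j > -11
Before havoc u: j > -11
Before cnt := pos: j > -11
Then branch requires pos > -15; else branch requires cnt > -20.
Before the if: ((2*j + 2*u <= 2*data[2] + 3*pos + 2 || 2*j == data[pos + 2] + 1) ==> pos > -15) && ((!(2*j + 2*u <= 2*data[2] + 3*pos + 2 || 2*j == data[pos + 2] + 1)) ==> cnt > -20)
Before havoc u: forall u_1. (((2*j + 2*u_1 <= 2*data[2] + 3*pos + 2 || 2*j == data[pos + 2] + 1) ==> pos > -15) && ((!(2*j + 2*u_1 <= 2*data[2] + 3*pos + 2 || 2*j == data[pos + 2] + 1)) ==> cnt > -20))
Answer: WP = forall u_1. (((2*j + 2*u_1 <= 2*data[2] + 3*pos + 2 || 2*j == data[pos + 2] + 1) ==> pos > -15) && ((!(2*j + 2*u_1 <= 2*data[2] + 3*pos + 2 || 2*j == data[pos + 2] + 1)) ==> cnt > -20))


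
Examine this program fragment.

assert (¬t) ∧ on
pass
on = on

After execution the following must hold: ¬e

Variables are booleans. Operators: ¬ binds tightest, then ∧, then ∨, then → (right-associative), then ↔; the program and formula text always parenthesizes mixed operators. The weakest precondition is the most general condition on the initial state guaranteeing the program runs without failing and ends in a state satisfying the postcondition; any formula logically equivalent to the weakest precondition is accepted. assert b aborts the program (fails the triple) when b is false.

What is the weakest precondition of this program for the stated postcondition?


Working backward. After the program, ¬e must hold.
Before on := on: ¬e
Before skip: ¬e
Before assert (¬t) ∧ on: (¬t) ∧ on ∧ (¬e)
Answer: WP = (¬t) ∧ on ∧ (¬e)


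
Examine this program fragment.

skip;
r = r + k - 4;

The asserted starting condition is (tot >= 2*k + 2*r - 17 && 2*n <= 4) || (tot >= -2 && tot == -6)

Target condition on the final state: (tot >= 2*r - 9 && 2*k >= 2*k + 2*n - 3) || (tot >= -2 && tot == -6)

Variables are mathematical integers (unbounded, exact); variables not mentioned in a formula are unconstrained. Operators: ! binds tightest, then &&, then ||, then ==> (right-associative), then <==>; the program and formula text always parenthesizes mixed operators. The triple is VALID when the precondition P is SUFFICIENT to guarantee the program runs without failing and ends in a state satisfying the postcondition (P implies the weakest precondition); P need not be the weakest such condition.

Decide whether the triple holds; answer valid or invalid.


Working backward. After the program, the postcondition (tot >= 2*r - 9 && 2*k >= 2*k + 2*n - 3) || (tot >= -2 && tot == -6) must hold; in canonical form it is (tot >= 2*r - 9 && 2*n <= 3) || (tot >= -2 && tot == -6).
Before r := r + k - 4: (tot >= 2*k + 2*r - 17 && 2*n <= 3) || (tot >= -2 && tot == -6)
Before skip: (tot >= 2*k + 2*r - 17 && 2*n <= 3) || (tot >= -2 && tot == -6)
The weakest precondition is (tot >= 2*k + 2*r - 17 && 2*n <= 3) || (tot >= -2 && tot == -6).
Check whether (tot >= 2*k + 2*r - 17 && 2*n <= 4) || (tot >= -2 && tot == -6) implies it.
Countermodel: at the initial state k = 0, n = 2, r = 0, tot = -17, the precondition holds but the weakest precondition fails.
Answer: invalid


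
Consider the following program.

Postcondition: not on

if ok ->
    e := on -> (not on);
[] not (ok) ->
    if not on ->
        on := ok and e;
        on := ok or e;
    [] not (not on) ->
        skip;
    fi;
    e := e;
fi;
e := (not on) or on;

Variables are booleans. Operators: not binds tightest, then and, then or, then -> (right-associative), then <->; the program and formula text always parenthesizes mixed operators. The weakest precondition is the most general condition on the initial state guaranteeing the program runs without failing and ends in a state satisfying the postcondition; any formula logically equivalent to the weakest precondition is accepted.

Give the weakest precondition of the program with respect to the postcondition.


Working backward. After the program, not on must hold.
Before e := (not on) or on: not on
Then branch requires not on; else branch requires ((not on) -> (not (ok or e))) and (on -> (not on)).
Before the if: (ok -> (not on)) and ((not ok) -> (((not on) -> (not (ok or e))) and (on -> (not on))))
Answer: WP = (ok -> (not on)) and ((not ok) -> (((not on) -> (not (ok or e))) and (on -> (not on))))


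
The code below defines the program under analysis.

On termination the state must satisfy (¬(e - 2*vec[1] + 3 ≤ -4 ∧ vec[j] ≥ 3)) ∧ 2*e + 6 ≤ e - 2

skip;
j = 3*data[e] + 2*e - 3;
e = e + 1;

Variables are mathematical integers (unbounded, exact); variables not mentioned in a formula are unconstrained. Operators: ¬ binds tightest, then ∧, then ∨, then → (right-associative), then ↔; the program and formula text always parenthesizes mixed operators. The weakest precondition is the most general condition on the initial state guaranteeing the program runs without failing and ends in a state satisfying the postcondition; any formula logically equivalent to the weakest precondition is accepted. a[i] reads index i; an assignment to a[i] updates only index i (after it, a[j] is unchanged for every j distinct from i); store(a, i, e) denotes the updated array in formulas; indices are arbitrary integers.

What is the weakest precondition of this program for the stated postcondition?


Working backward. After the program, the postcondition (¬(e - 2*vec[1] + 3 ≤ -4 ∧ vec[j] ≥ 3)) ∧ 2*e + 6 ≤ e - 2 must hold; in canonical form it is (¬(e ≤ 2*vec[1] - 7 ∧ vec[j] ≥ 3)) ∧ e ≤ -8.
Before e := e + 1: (¬(e ≤ 2*vec[1] - 8 ∧ vec[j] ≥ 3)) ∧ e ≤ -9
Before j := 3*data[e] + 2*e - 3: (¬(e ≤ 2*vec[1] - 8 ∧ vec[3*data[e] + 2*e - 3] ≥ 3)) ∧ e ≤ -9
Before skip: (¬(e ≤ 2*vec[1] - 8 ∧ vec[3*data[e] + 2*e - 3] ≥ 3)) ∧ e ≤ -9
Answer: WP = (¬(e ≤ 2*vec[1] - 8 ∧ vec[3*data[e] + 2*e - 3] ≥ 3)) ∧ e ≤ -9


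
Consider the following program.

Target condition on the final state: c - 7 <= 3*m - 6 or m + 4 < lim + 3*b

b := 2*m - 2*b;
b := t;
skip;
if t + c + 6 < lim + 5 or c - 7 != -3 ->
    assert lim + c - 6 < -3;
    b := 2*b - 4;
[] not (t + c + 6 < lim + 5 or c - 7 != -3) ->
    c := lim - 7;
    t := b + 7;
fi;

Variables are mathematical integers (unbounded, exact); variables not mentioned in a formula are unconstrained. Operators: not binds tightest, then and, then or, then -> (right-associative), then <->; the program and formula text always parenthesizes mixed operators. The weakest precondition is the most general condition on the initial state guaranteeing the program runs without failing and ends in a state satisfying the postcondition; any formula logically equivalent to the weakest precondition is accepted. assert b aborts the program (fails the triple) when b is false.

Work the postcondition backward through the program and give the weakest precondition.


Working backward. After the program, the postcondition c - 7 <= 3*m - 6 or m + 4 < lim + 3*b must hold; in canonical form it is c <= 3*m + 1 or m < 3*b + lim - 4.
Then branch requires c + lim < 3 and (c <= 3*m + 1 or m < 6*b + lim - 16); else branch requires lim <= 3*m + 8 or m < 3*b + lim - 4.
Before the if: ((c + t < lim - 1 or c != 4) -> (c + lim < 3 and (c <= 3*m + 1 or m < 6*b + lim - 16))) and ((not (c + t < lim - 1 or c != 4)) -> (lim <= 3*m + 8 or m < 3*b + lim - 4))
Before skip: ((c + t < lim - 1 or c != 4) -> (c + lim < 3 and (c <= 3*m + 1 or m < 6*b + lim - 16))) and ((not (c + t < lim - 1 or c != 4)) -> (lim <= 3*m + 8 or m < 3*b + lim - 4))
Before b := t: ((c + t < lim - 1 or c != 4) -> (c + lim < 3 and (c <= 3*m + 1 or m < lim + 6*t - 16))) and ((not (c + t < lim - 1 or c != 4)) -> (lim <= 3*m + 8 or m < lim + 3*t - 4))
Before b := 2*m - 2*b: ((c + t < lim - 1 or c != 4) -> (c + lim < 3 and (c <= 3*m + 1 or m < lim + 6*t - 16))) and ((not (c + t < lim - 1 or c != 4)) -> (lim <= 3*m + 8 or m < lim + 3*t - 4))
Answer: WP = ((c + t < lim - 1 or c != 4) -> (c + lim < 3 and (c <= 3*m + 1 or m < lim + 6*t - 16))) and ((not (c + t < lim - 1 or c != 4)) -> (lim <= 3*m + 8 or m < lim + 3*t - 4))


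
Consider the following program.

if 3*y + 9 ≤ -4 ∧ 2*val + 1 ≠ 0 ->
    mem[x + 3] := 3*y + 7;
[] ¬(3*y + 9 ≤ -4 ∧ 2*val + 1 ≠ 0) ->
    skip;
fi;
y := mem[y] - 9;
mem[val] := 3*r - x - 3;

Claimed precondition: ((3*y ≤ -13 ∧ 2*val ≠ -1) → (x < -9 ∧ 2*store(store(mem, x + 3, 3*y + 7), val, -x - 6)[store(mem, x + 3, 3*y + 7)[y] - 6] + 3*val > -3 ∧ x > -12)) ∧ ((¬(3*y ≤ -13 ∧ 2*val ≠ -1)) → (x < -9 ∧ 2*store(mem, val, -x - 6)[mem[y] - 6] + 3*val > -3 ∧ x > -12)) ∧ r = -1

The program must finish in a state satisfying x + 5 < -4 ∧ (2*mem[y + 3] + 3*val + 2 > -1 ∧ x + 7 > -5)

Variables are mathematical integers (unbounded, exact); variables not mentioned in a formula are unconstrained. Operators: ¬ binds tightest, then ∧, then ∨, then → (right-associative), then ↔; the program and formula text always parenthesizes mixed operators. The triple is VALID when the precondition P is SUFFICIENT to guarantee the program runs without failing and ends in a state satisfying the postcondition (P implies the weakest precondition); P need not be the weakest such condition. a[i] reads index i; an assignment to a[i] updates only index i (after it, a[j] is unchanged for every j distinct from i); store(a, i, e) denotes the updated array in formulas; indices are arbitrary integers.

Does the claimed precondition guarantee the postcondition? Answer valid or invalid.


Working backward. After the program, the postcondition x + 5 < -4 ∧ (2*mem[y + 3] + 3*val + 2 > -1 ∧ x + 7 > -5) must hold; in canonical form it is x < -9 ∧ 2*mem[y + 3] + 3*val > -3 ∧ x > -12.
Before mem[val] := 3*r - x - 3: x < -9 ∧ 2*store(mem, val, 3*r - x - 3)[y + 3] + 3*val > -3 ∧ x > -12
Before y := mem[y] - 9: x < -9 ∧ 2*store(mem, val, 3*r - x - 3)[mem[y] - 6] + 3*val > -3 ∧ x > -12
Then branch requires x < -9 ∧ 2*store(store(mem, x + 3, 3*y + 7), val, 3*r - x - 3)[store(mem, x + 3, 3*y + 7)[y] - 6] + 3*val > -3 ∧ x > -12; else branch requires x < -9 ∧ 2*store(mem, val, 3*r - x - 3)[mem[y] - 6] + 3*val > -3 ∧ x > -12.
Before the if: ((3*y ≤ -13 ∧ 2*val ≠ -1) → (x < -9 ∧ 2*store(store(mem, x + 3, 3*y + 7), val, 3*r - x - 3)[store(mem, x + 3, 3*y + 7)[y] - 6] + 3*val > -3 ∧ x > -12)) ∧ ((¬(3*y ≤ -13 ∧ 2*val ≠ -1)) → (x < -9 ∧ 2*store(mem, val, 3*r - x - 3)[mem[y] - 6] + 3*val > -3 ∧ x > -12))
The weakest precondition is ((3*y ≤ -13 ∧ 2*val ≠ -1) → (x < -9 ∧ 2*store(store(mem, x + 3, 3*y + 7), val, 3*r - x - 3)[store(mem, x + 3, 3*y + 7)[y] - 6] + 3*val > -3 ∧ x > -12)) ∧ ((¬(3*y ≤ -13 ∧ 2*val ≠ -1)) → (x < -9 ∧ 2*store(mem, val, 3*r - x - 3)[mem[y] - 6] + 3*val > -3 ∧ x > -12)).
Check whether ((3*y ≤ -13 ∧ 2*val ≠ -1) → (x < -9 ∧ 2*store(store(mem, x + 3, 3*y + 7), val, -x - 6)[store(mem, x + 3, 3*y + 7)[y] - 6] + 3*val > -3 ∧ x > -12)) ∧ ((¬(3*y ≤ -13 ∧ 2*val ≠ -1)) → (x < -9 ∧ 2*store(mem, val, -x - 6)[mem[y] - 6] + 3*val > -3 ∧ x > -12)) ∧ r = -1 implies it.
Every state satisfying the precondition satisfies the weakest precondition: the implication holds.
Answer: valid


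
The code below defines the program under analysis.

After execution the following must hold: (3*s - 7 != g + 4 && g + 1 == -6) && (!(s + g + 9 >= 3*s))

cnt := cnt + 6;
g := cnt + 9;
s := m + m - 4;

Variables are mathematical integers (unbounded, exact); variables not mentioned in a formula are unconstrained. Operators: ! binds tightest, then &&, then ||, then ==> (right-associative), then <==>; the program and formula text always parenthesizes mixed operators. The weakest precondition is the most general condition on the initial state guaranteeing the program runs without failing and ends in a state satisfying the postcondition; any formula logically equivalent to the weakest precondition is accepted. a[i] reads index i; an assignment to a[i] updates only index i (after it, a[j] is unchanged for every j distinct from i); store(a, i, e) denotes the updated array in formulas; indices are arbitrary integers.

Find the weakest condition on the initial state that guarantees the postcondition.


Working backward. After the program, the postcondition (3*s - 7 != g + 4 && g + 1 == -6) && (!(s + g + 9 >= 3*s)) must hold; in canonical form it is 3*s != g + 11 && g == -7 && (!(g >= 2*s - 9)).
Before s := m + m - 4: 6*m != g + 23 && g == -7 && (!(g >= 4*m - 17))
Before g := cnt + 9: 6*m != cnt + 32 && cnt == -16 && (!(cnt >= 4*m - 26))
Before cnt := cnt + 6: 6*m != cnt + 38 && cnt == -22 && (!(cnt >= 4*m - 32))
Answer: WP = 6*m != cnt + 38 && cnt == -22 && (!(cnt >= 4*m - 32))


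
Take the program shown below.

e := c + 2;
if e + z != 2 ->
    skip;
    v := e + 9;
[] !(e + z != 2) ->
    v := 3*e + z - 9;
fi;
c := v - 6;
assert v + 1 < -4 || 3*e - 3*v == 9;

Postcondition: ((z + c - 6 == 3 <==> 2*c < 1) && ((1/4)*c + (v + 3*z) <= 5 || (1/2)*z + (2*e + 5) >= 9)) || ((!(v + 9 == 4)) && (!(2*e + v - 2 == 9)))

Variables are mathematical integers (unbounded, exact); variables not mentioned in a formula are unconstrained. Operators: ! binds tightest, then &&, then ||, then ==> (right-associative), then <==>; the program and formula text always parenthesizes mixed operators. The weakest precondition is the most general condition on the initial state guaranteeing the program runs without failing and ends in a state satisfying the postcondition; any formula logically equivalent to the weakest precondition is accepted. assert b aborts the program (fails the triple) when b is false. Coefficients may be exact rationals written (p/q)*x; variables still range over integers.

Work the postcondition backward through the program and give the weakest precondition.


Working backward. After the program, the postcondition ((z + c - 6 == 3 <==> 2*c < 1) && ((1/4)*c + (v + 3*z) <= 5 || (1/2)*z + (2*e + 5) >= 9)) || ((!(v + 9 == 4)) && (!(2*e + v - 2 == 9))) must hold; in canonical form it is ((c + z == 9 <==> 2*c < 1) && ((1/4)*c + v + 3*z <= 5 || 2*e + (1/2)*z >= 4)) || ((!(v == -5)) && (!(2*e + v == 11))).
Before assert v + 1 < -4 || 3*e - 3*v == 9: (v < -5 || 3*e == 3*v + 9) && (((c + z == 9 <==> 2*c < 1) && ((1/4)*c + v + 3*z <= 5 || 2*e + (1/2)*z >= 4)) || ((!(v == -5)) && (!(2*e + v == 11))))
Before c := v - 6: (v < -5 || 3*e == 3*v + 9) && (((v + z == 15 <==> 2*v < 13) && ((5/4)*v + 3*z <= 13/2 || 2*e + (1/2)*z >= 4)) || ((!(v == -5)) && (!(2*e + v == 11))))
Then branch requires e < -14 && (((e + z == 6 <==> 2*e < -5) && ((5/4)*e + 3*z <= -19/4 || 2*e + (1/2)*z >= 4)) || ((!(e == -14)) && (!(3*e == 2)))); else branch requires (3*e + z < 4 || 6*e + 3*z == 18) && (((3*e + 2*z == 24 <==> 6*e + 2*z < 31) && ((15/4)*e + (17/4)*z <= 71/4 || 2*e + (1/2)*z >= 4)) || ((!(3*e + z == 4)) && (!(5*e + z == 20)))).
Before the if: (e + z != 2 ==> (e < -14 && (((e + z == 6 <==> 2*e < -5) && ((5/4)*e + 3*z <= -19/4 || 2*e + (1/2)*z >= 4)) || ((!(e == -14)) && (!(3*e == 2)))))) && ((!(e + z != 2)) ==> ((3*e + z < 4 || 6*e + 3*z == 18) && (((3*e + 2*z == 24 <==> 6*e + 2*z < 31) && ((15/4)*e + (17/4)*z <= 71/4 || 2*e + (1/2)*z >= 4)) || ((!(3*e + z == 4)) && (!(5*e + z == 20))))))
Before e := c + 2: (c + z != 0 ==> (c < -16 && (((c + z == 4 <==> 2*c < -9) && ((5/4)*c + 3*z <= -29/4 || 2*c + (1/2)*z >= 0)) || ((!(c == -16)) && (!(3*c == -4)))))) && ((!(c + z != 0)) ==> ((3*c + z < -2 || 6*c + 3*z == 6) && (((3*c + 2*z == 18 <==> 6*c + 2*z < 19) && ((15/4)*c + (17/4)*z <= 41/4 || 2*c + (1/2)*z >= 0)) || ((!(3*c + z == -2)) && (!(5*c + z == 10))))))
Answer: WP = (c + z != 0 ==> (c < -16 && (((c + z == 4 <==> 2*c < -9) && ((5/4)*c + 3*z <= -29/4 || 2*c + (1/2)*z >= 0)) || ((!(c == -16)) && (!(3*c == -4)))))) && ((!(c + z != 0)) ==> ((3*c + z < -2 || 6*c + 3*z == 6) && (((3*c + 2*z == 18 <==> 6*c + 2*z < 19) && ((15/4)*c + (17/4)*z <= 41/4 || 2*c + (1/2)*z >= 0)) || ((!(3*c + z == -2)) && (!(5*c + z == 10))))))


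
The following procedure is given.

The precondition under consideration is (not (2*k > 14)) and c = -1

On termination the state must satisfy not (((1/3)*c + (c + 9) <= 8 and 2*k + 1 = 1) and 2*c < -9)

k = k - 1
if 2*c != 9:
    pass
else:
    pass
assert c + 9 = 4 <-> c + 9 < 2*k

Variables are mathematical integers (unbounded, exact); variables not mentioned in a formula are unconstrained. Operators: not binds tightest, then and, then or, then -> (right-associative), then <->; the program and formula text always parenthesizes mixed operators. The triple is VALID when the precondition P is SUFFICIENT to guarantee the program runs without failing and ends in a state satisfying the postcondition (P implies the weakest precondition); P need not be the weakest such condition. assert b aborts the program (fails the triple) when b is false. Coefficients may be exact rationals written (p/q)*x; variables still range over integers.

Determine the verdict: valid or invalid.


Working backward. After the program, the postcondition not (((1/3)*c + (c + 9) <= 8 and 2*k + 1 = 1) and 2*c < -9) must hold; in canonical form it is not ((4/3)*c <= -1 and 2*k = 0 and 2*c < -9).
Before assert c + 9 = 4 <-> c + 9 < 2*k: (c = -5 <-> c < 2*k - 9) and (not ((4/3)*c <= -1 and 2*k = 0 and 2*c < -9))
Then branch requires (c = -5 <-> c < 2*k - 9) and (not ((4/3)*c <= -1 and 2*k = 0 and 2*c < -9)); else branch requires (c = -5 <-> c < 2*k - 9) and (not ((4/3)*c <= -1 and 2*k = 0 and 2*c < -9)).
Before the if: (2*c != 9 -> ((c = -5 <-> c < 2*k - 9) and (not ((4/3)*c <= -1 and 2*k = 0 and 2*c < -9)))) and ((not (2*c != 9)) -> ((c = -5 <-> c < 2*k - 9) and (not ((4/3)*c <= -1 and 2*k = 0 and 2*c < -9))))
Before k := k - 1: (2*c != 9 -> ((c = -5 <-> c < 2*k - 11) and (not ((4/3)*c <= -1 and 2*k = 2 and 2*c < -9)))) and ((not (2*c != 9)) -> ((c = -5 <-> c < 2*k - 11) and (not ((4/3)*c <= -1 and 2*k = 2 and 2*c < -9))))
The weakest precondition is (2*c != 9 -> ((c = -5 <-> c < 2*k - 11) and (not ((4/3)*c <= -1 and 2*k = 2 and 2*c < -9)))) and ((not (2*c != 9)) -> ((c = -5 <-> c < 2*k - 11) and (not ((4/3)*c <= -1 and 2*k = 2 and 2*c < -9)))).
Check whether (not (2*k > 14)) and c = -1 implies it.
Countermodel: at the initial state c = -1, k = 6, the precondition holds but the weakest precondition fails.
Answer: invalid


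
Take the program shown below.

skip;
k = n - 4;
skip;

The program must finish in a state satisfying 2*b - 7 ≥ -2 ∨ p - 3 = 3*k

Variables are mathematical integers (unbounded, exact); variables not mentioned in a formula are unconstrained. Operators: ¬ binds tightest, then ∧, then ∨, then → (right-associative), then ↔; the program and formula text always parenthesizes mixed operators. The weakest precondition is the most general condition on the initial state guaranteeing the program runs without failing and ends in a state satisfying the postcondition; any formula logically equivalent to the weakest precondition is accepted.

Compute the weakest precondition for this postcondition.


Working backward. After the program, the postcondition 2*b - 7 ≥ -2 ∨ p - 3 = 3*k must hold; in canonical form it is 2*b ≥ 5 ∨ p = 3*k + 3.
Before skip: 2*b ≥ 5 ∨ p = 3*k + 3
Before k := n - 4: 2*b ≥ 5 ∨ p = 3*n - 9
Before skip: 2*b ≥ 5 ∨ p = 3*n - 9
Answer: WP = 2*b ≥ 5 ∨ p = 3*n - 9


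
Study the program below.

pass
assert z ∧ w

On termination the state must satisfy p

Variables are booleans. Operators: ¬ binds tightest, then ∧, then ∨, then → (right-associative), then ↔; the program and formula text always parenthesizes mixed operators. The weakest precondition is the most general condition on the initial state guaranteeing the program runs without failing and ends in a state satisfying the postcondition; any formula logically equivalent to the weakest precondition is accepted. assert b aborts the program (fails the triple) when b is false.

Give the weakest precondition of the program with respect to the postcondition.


Working backward. After the program, p must hold.
Before assert z ∧ w: z ∧ w ∧ p
Before skip: z ∧ w ∧ p
Answer: WP = z ∧ w ∧ p


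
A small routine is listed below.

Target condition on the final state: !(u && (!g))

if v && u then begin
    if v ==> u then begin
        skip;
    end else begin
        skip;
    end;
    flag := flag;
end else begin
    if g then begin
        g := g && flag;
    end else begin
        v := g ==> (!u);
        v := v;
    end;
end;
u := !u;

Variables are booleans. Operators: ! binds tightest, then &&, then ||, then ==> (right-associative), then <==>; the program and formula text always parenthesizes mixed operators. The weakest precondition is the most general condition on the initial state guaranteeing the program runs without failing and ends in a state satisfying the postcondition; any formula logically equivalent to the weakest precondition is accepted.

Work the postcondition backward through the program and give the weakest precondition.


Working backward. After the program, !(u && (!g)) must hold.
Before u := !u: !((!u) && (!g))
Then branch requires ((v ==> u) ==> (!((!u) && (!g)))) && ((!(v ==> u)) ==> (!((!u) && (!g)))); else branch requires (g ==> (!((!u) && (!(g && flag))))) && ((!g) ==> (!((!u) && (!g)))).
Before the if: ((v && u) ==> (((v ==> u) ==> (!((!u) && (!g)))) && ((!(v ==> u)) ==> (!((!u) && (!g)))))) && ((!(v && u)) ==> ((g ==> (!((!u) && (!(g && flag))))) && ((!g) ==> (!((!u) && (!g))))))
Answer: WP = ((v && u) ==> (((v ==> u) ==> (!((!u) && (!g)))) && ((!(v ==> u)) ==> (!((!u) && (!g)))))) && ((!(v && u)) ==> ((g ==> (!((!u) && (!(g && flag))))) && ((!g) ==> (!((!u) && (!g))))))


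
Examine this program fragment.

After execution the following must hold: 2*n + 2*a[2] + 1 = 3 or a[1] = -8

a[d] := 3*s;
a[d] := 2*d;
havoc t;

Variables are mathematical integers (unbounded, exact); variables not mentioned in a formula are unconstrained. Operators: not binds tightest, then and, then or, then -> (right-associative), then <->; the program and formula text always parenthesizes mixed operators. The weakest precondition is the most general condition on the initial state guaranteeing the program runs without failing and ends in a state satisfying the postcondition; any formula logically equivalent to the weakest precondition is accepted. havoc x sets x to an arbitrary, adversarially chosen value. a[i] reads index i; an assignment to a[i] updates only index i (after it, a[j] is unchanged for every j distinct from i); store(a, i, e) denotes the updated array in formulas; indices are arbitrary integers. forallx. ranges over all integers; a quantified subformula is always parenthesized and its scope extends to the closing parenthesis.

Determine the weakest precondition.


Working backward. After the program, the postcondition 2*n + 2*a[2] + 1 = 3 or a[1] = -8 must hold; in canonical form it is 2*a[2] + 2*n = 2 or a[1] = -8.
Before havoc t: 2*a[2] + 2*n = 2 or a[1] = -8
Before a[d] := 2*d: 2*store(a, d, 2*d)[2] + 2*n = 2 or store(a, d, 2*d)[1] = -8
Before a[d] := 3*s: 2*store(store(a, d, 3*s), d, 2*d)[2] + 2*n = 2 or store(store(a, d, 3*s), d, 2*d)[1] = -8
Answer: WP = 2*store(store(a, d, 3*s), d, 2*d)[2] + 2*n = 2 or store(store(a, d, 3*s), d, 2*d)[1] = -8


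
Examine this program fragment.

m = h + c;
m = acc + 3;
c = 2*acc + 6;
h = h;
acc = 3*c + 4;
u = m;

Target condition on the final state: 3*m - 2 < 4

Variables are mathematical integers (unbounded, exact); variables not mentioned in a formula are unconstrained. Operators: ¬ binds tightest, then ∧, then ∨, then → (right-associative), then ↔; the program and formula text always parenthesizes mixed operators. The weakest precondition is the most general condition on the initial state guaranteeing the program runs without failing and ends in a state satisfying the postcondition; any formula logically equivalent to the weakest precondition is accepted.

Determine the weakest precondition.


Working backward. After the program, the postcondition 3*m - 2 < 4 must hold; in canonical form it is 3*m < 6.
Before u := m: 3*m < 6
Before acc := 3*c + 4: 3*m < 6
Before h := h: 3*m < 6
Before c := 2*acc + 6: 3*m < 6
Before m := acc + 3: 3*acc < -3
Before m := h + c: 3*acc < -3
Answer: WP = 3*acc < -3


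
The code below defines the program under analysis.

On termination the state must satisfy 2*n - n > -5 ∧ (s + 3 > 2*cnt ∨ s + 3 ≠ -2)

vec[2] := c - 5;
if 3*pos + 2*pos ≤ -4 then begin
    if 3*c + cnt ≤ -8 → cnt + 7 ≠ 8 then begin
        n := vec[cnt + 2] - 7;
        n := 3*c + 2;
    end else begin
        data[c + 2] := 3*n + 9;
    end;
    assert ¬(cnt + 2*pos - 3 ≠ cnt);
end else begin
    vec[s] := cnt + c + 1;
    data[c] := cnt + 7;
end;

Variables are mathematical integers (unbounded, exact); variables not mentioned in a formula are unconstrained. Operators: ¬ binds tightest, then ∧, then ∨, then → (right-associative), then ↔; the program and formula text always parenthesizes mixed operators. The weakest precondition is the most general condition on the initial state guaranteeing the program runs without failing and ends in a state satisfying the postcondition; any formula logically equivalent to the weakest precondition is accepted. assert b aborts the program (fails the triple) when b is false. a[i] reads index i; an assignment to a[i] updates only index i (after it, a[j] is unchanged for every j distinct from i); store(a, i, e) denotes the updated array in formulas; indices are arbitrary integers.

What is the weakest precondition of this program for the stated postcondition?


Working backward. After the program, the postcondition 2*n - n > -5 ∧ (s + 3 > 2*cnt ∨ s + 3 ≠ -2) must hold; in canonical form it is n > -5 ∧ (s > 2*cnt - 3 ∨ s ≠ -5).
Then branch requires ((3*c + cnt ≤ -8 → cnt ≠ 1) → ((¬(2*pos ≠ 3)) ∧ 3*c > -7 ∧ (s > 2*cnt - 3 ∨ s ≠ -5))) ∧ ((¬(3*c + cnt ≤ -8 → cnt ≠ 1)) → ((¬(2*pos ≠ 3)) ∧ n > -5 ∧ (s > 2*cnt - 3 ∨ s ≠ -5))); else branch requires n > -5 ∧ (s > 2*cnt - 3 ∨ s ≠ -5).
Before the if: (5*pos ≤ -4 → (((3*c + cnt ≤ -8 → cnt ≠ 1) → ((¬(2*pos ≠ 3)) ∧ 3*c > -7 ∧ (s > 2*cnt - 3 ∨ s ≠ -5))) ∧ ((¬(3*c + cnt ≤ -8 → cnt ≠ 1)) → ((¬(2*pos ≠ 3)) ∧ n > -5 ∧ (s > 2*cnt - 3 ∨ s ≠ -5))))) ∧ ((¬(5*pos ≤ -4)) → (n > -5 ∧ (s > 2*cnt - 3 ∨ s ≠ -5)))
Before vec[2] := c - 5: (5*pos ≤ -4 → (((3*c + cnt ≤ -8 → cnt ≠ 1) → ((¬(2*pos ≠ 3)) ∧ 3*c > -7 ∧ (s > 2*cnt - 3 ∨ s ≠ -5))) ∧ ((¬(3*c + cnt ≤ -8 → cnt ≠ 1)) → ((¬(2*pos ≠ 3)) ∧ n > -5 ∧ (s > 2*cnt - 3 ∨ s ≠ -5))))) ∧ ((¬(5*pos ≤ -4)) → (n > -5 ∧ (s > 2*cnt - 3 ∨ s ≠ -5)))
Answer: WP = (5*pos ≤ -4 → (((3*c + cnt ≤ -8 → cnt ≠ 1) → ((¬(2*pos ≠ 3)) ∧ 3*c > -7 ∧ (s > 2*cnt - 3 ∨ s ≠ -5))) ∧ ((¬(3*c + cnt ≤ -8 → cnt ≠ 1)) → ((¬(2*pos ≠ 3)) ∧ n > -5 ∧ (s > 2*cnt - 3 ∨ s ≠ -5))))) ∧ ((¬(5*pos ≤ -4)) → (n > -5 ∧ (s > 2*cnt - 3 ∨ s ≠ -5)))


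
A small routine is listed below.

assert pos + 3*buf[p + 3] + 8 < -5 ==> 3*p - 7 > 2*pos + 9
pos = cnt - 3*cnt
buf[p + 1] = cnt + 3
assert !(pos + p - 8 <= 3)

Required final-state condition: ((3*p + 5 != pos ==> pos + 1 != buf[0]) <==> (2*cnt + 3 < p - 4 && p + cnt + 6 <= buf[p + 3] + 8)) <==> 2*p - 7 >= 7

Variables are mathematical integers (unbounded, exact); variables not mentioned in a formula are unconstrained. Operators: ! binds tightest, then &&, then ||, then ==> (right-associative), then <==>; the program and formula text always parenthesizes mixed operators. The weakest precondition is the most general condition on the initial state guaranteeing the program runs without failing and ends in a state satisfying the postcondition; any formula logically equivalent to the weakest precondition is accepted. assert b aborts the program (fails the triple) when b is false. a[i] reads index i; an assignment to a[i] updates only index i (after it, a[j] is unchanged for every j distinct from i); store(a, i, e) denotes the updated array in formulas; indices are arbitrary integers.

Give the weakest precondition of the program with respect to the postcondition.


Working backward. After the program, the postcondition ((3*p + 5 != pos ==> pos + 1 != buf[0]) <==> (2*cnt + 3 < p - 4 && p + cnt + 6 <= buf[p + 3] + 8)) <==> 2*p - 7 >= 7 must hold; in canonical form it is ((3*p != pos - 5 ==> pos != buf[0] - 1) <==> (2*cnt < p - 7 && cnt + p <= buf[p + 3] + 2)) <==> 2*p >= 14.
Before assert !(pos + p - 8 <= 3): (!(p + pos <= 11)) && (((3*p != pos - 5 ==> pos != buf[0] - 1) <==> (2*cnt < p - 7 && cnt + p <= buf[p + 3] + 2)) <==> 2*p >= 14)
Before buf[p + 1] := cnt + 3: (!(p + pos <= 11)) && (((3*p != pos - 5 ==> pos != store(buf, p + 1, cnt + 3)[0] - 1) <==> (2*cnt < p - 7 && cnt + p <= store(buf, p + 1, cnt + 3)[p + 3] + 2)) <==> 2*p >= 14)
Before pos := cnt - 3*cnt: (!(p <= 2*cnt + 11)) && (((2*cnt + 3*p != -5 ==> store(buf, p + 1, cnt + 3)[0] + 2*cnt != 1) <==> (2*cnt < p - 7 && cnt + p <= store(buf, p + 1, cnt + 3)[p + 3] + 2)) <==> 2*p >= 14)
Before assert pos + 3*buf[p + 3] + 8 < -5 ==> 3*p - 7 > 2*pos + 9: (3*buf[p + 3] + pos < -13 ==> 3*p > 2*pos + 16) && (!(p <= 2*cnt + 11)) && (((2*cnt + 3*p != -5 ==> store(buf, p + 1, cnt + 3)[0] + 2*cnt != 1) <==> (2*cnt < p - 7 && cnt + p <= store(buf, p + 1, cnt + 3)[p + 3] + 2)) <==> 2*p >= 14)
Answer: WP = (3*buf[p + 3] + pos < -13 ==> 3*p > 2*pos + 16) && (!(p <= 2*cnt + 11)) && (((2*cnt + 3*p != -5 ==> store(buf, p + 1, cnt + 3)[0] + 2*cnt != 1) <==> (2*cnt < p - 7 && cnt + p <= store(buf, p + 1, cnt + 3)[p + 3] + 2)) <==> 2*p >= 14)


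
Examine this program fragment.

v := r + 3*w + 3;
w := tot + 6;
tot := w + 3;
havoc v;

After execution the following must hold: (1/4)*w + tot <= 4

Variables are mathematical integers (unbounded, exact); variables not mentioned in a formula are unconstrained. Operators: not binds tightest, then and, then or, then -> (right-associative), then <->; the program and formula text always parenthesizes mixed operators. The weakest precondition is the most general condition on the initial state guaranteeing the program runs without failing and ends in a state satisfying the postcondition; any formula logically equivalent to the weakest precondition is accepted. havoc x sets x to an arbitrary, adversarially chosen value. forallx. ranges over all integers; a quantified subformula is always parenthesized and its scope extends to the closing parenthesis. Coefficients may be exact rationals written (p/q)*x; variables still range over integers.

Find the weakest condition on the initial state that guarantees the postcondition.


Working backward. After the program, the postcondition (1/4)*w + tot <= 4 must hold; in canonical form it is tot + (1/4)*w <= 4.
Before havoc v: tot + (1/4)*w <= 4
Before tot := w + 3: (5/4)*w <= 1
Before w := tot + 6: (5/4)*tot <= -13/2
Before v := r + 3*w + 3: (5/4)*tot <= -13/2
Answer: WP = (5/4)*tot <= -13/2


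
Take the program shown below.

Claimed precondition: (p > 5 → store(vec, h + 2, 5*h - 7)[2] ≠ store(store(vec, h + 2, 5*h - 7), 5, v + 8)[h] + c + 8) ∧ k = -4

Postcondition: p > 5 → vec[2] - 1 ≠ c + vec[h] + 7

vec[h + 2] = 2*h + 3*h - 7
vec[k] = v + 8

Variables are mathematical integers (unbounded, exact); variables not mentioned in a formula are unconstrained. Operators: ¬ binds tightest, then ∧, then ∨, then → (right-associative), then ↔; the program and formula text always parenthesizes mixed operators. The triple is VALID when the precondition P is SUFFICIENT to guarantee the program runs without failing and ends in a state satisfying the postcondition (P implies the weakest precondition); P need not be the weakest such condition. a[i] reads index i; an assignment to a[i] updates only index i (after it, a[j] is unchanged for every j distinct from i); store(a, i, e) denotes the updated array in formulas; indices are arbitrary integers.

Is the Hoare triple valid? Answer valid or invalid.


Working backward. After the program, the postcondition p > 5 → vec[2] - 1 ≠ c + vec[h] + 7 must hold; in canonical form it is p > 5 → vec[2] ≠ vec[h] + c + 8.
Before vec[k] := v + 8: p > 5 → store(vec, k, v + 8)[2] ≠ store(vec, k, v + 8)[h] + c + 8
Before vec[h + 2] := 2*h + 3*h - 7: p > 5 → store(store(vec, h + 2, 5*h - 7), k, v + 8)[2] ≠ store(store(vec, h + 2, 5*h - 7), k, v + 8)[h] + c + 8
The weakest precondition is p > 5 → store(store(vec, h + 2, 5*h - 7), k, v + 8)[2] ≠ store(store(vec, h + 2, 5*h - 7), k, v + 8)[h] + c + 8.
Check whether (p > 5 → store(vec, h + 2, 5*h - 7)[2] ≠ store(store(vec, h + 2, 5*h - 7), 5, v + 8)[h] + c + 8) ∧ k = -4 implies it.
Countermodel: at the initial state c = -5, h = -4, k = -4, p = 6, v = -8, vec = {[-4] = -1, [-2] = 3, [2] = 3, [5] = 3, elsewhere 3}, the precondition holds but the weakest precondition fails.
Answer: invalid


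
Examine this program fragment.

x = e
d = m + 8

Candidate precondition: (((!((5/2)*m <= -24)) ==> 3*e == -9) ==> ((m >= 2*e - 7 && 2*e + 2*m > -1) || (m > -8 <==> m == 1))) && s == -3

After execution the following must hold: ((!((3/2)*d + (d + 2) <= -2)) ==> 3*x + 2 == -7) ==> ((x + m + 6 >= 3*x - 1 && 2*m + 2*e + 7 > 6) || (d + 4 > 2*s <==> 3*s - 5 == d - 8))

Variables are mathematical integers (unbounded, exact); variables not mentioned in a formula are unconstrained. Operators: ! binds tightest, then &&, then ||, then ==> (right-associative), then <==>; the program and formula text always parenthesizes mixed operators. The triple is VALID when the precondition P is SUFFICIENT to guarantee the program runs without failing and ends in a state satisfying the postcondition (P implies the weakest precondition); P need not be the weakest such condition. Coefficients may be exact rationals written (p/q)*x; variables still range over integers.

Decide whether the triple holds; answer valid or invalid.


Working backward. After the program, the postcondition ((!((3/2)*d + (d + 2) <= -2)) ==> 3*x + 2 == -7) ==> ((x + m + 6 >= 3*x - 1 && 2*m + 2*e + 7 > 6) || (d + 4 > 2*s <==> 3*s - 5 == d - 8)) must hold; in canonical form it is ((!((5/2)*d <= -4)) ==> 3*x == -9) ==> ((m >= 2*x - 7 && 2*e + 2*m > -1) || (d > 2*s - 4 <==> 3*s == d - 3)).
Before d := m + 8: ((!((5/2)*m <= -24)) ==> 3*x == -9) ==> ((m >= 2*x - 7 && 2*e + 2*m > -1) || (m > 2*s - 12 <==> 3*s == m + 5))
Before x := e: ((!((5/2)*m <= -24)) ==> 3*e == -9) ==> ((m >= 2*e - 7 && 2*e + 2*m > -1) || (m > 2*s - 12 <==> 3*s == m + 5))
The weakest precondition is ((!((5/2)*m <= -24)) ==> 3*e == -9) ==> ((m >= 2*e - 7 && 2*e + 2*m > -1) || (m > 2*s - 12 <==> 3*s == m + 5)).
Check whether (((!((5/2)*m <= -24)) ==> 3*e == -9) ==> ((m >= 2*e - 7 && 2*e + 2*m > -1) || (m > -8 <==> m == 1))) && s == -3 implies it.
Countermodel: at the initial state e = -3, m = 1, s = -3, the precondition holds but the weakest precondition fails.
Answer: invalid
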